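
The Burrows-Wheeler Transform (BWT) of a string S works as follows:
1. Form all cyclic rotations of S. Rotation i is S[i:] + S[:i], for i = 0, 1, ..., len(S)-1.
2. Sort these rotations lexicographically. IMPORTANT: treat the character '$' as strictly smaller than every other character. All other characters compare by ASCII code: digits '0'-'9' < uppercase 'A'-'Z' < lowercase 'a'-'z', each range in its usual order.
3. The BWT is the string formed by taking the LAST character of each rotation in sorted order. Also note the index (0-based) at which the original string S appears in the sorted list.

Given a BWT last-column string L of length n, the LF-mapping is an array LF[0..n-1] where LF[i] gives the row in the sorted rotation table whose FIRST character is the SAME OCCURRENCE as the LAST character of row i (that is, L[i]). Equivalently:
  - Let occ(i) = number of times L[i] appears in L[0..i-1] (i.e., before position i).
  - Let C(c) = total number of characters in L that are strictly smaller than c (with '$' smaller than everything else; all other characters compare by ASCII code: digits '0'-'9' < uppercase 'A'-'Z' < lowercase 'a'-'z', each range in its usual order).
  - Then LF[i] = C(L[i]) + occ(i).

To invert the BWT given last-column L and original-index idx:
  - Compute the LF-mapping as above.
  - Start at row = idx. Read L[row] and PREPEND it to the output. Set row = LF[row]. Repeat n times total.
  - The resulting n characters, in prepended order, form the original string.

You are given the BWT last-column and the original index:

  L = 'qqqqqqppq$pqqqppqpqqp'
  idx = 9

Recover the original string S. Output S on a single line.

Answer: qppqqpqqpqppqqqqqpqq$

Derivation:
LF mapping: 8 9 10 11 12 13 1 2 14 0 3 15 16 17 4 5 18 6 19 20 7
Walk LF starting at row 9, prepending L[row]:
  step 1: row=9, L[9]='$', prepend. Next row=LF[9]=0
  step 2: row=0, L[0]='q', prepend. Next row=LF[0]=8
  step 3: row=8, L[8]='q', prepend. Next row=LF[8]=14
  step 4: row=14, L[14]='p', prepend. Next row=LF[14]=4
  step 5: row=4, L[4]='q', prepend. Next row=LF[4]=12
  step 6: row=12, L[12]='q', prepend. Next row=LF[12]=16
  step 7: row=16, L[16]='q', prepend. Next row=LF[16]=18
  step 8: row=18, L[18]='q', prepend. Next row=LF[18]=19
  step 9: row=19, L[19]='q', prepend. Next row=LF[19]=20
  step 10: row=20, L[20]='p', prepend. Next row=LF[20]=7
  step 11: row=7, L[7]='p', prepend. Next row=LF[7]=2
  step 12: row=2, L[2]='q', prepend. Next row=LF[2]=10
  step 13: row=10, L[10]='p', prepend. Next row=LF[10]=3
  step 14: row=3, L[3]='q', prepend. Next row=LF[3]=11
  step 15: row=11, L[11]='q', prepend. Next row=LF[11]=15
  step 16: row=15, L[15]='p', prepend. Next row=LF[15]=5
  step 17: row=5, L[5]='q', prepend. Next row=LF[5]=13
  step 18: row=13, L[13]='q', prepend. Next row=LF[13]=17
  step 19: row=17, L[17]='p', prepend. Next row=LF[17]=6
  step 20: row=6, L[6]='p', prepend. Next row=LF[6]=1
  step 21: row=1, L[1]='q', prepend. Next row=LF[1]=9
Reversed output: qppqqpqqpqppqqqqqpqq$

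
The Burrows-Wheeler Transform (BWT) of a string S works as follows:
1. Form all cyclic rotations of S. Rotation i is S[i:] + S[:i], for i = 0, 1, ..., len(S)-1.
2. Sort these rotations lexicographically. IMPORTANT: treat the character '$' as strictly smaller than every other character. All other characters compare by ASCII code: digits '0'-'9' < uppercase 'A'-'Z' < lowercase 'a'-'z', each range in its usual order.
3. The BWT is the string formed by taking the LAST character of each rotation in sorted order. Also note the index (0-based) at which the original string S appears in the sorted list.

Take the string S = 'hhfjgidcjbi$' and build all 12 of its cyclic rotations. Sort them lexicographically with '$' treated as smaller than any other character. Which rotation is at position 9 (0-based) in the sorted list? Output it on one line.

All 12 rotations (rotation i = S[i:]+S[:i]):
  rot[0] = hhfjgidcjbi$
  rot[1] = hfjgidcjbi$h
  rot[2] = fjgidcjbi$hh
  rot[3] = jgidcjbi$hhf
  rot[4] = gidcjbi$hhfj
  rot[5] = idcjbi$hhfjg
  rot[6] = dcjbi$hhfjgi
  rot[7] = cjbi$hhfjgid
  rot[8] = jbi$hhfjgidc
  rot[9] = bi$hhfjgidcj
  rot[10] = i$hhfjgidcjb
  rot[11] = $hhfjgidcjbi
Sorted (with $ < everything):
  sorted[0] = $hhfjgidcjbi
  sorted[1] = bi$hhfjgidcj
  sorted[2] = cjbi$hhfjgid
  sorted[3] = dcjbi$hhfjgi
  sorted[4] = fjgidcjbi$hh
  sorted[5] = gidcjbi$hhfj
  sorted[6] = hfjgidcjbi$h
  sorted[7] = hhfjgidcjbi$
  sorted[8] = i$hhfjgidcjb
  sorted[9] = idcjbi$hhfjg
  sorted[10] = jbi$hhfjgidc
  sorted[11] = jgidcjbi$hhf
sorted[9] = idcjbi$hhfjg

Answer: idcjbi$hhfjg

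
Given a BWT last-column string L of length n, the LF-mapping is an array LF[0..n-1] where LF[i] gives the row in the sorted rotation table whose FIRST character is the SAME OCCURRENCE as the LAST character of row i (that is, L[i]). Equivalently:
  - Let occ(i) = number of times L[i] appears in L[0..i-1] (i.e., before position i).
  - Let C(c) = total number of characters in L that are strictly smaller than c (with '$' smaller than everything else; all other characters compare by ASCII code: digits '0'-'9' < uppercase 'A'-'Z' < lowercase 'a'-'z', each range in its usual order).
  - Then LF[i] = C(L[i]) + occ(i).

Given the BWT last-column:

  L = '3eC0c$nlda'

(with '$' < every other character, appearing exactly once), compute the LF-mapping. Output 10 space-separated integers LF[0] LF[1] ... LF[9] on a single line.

Answer: 2 7 3 1 5 0 9 8 6 4

Derivation:
Char counts: '$':1, '0':1, '3':1, 'C':1, 'a':1, 'c':1, 'd':1, 'e':1, 'l':1, 'n':1
C (first-col start): C('$')=0, C('0')=1, C('3')=2, C('C')=3, C('a')=4, C('c')=5, C('d')=6, C('e')=7, C('l')=8, C('n')=9
L[0]='3': occ=0, LF[0]=C('3')+0=2+0=2
L[1]='e': occ=0, LF[1]=C('e')+0=7+0=7
L[2]='C': occ=0, LF[2]=C('C')+0=3+0=3
L[3]='0': occ=0, LF[3]=C('0')+0=1+0=1
L[4]='c': occ=0, LF[4]=C('c')+0=5+0=5
L[5]='$': occ=0, LF[5]=C('$')+0=0+0=0
L[6]='n': occ=0, LF[6]=C('n')+0=9+0=9
L[7]='l': occ=0, LF[7]=C('l')+0=8+0=8
L[8]='d': occ=0, LF[8]=C('d')+0=6+0=6
L[9]='a': occ=0, LF[9]=C('a')+0=4+0=4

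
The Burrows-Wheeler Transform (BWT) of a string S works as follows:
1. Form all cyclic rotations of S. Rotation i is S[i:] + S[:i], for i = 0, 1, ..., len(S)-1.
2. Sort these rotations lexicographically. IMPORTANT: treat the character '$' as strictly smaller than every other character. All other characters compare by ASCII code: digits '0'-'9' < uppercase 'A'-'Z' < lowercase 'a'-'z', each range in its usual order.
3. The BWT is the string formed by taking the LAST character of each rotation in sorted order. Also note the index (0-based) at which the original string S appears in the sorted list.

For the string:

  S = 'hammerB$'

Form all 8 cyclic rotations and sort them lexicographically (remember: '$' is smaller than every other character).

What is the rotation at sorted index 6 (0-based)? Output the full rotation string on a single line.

All 8 rotations (rotation i = S[i:]+S[:i]):
  rot[0] = hammerB$
  rot[1] = ammerB$h
  rot[2] = mmerB$ha
  rot[3] = merB$ham
  rot[4] = erB$hamm
  rot[5] = rB$hamme
  rot[6] = B$hammer
  rot[7] = $hammerB
Sorted (with $ < everything):
  sorted[0] = $hammerB
  sorted[1] = B$hammer
  sorted[2] = ammerB$h
  sorted[3] = erB$hamm
  sorted[4] = hammerB$
  sorted[5] = merB$ham
  sorted[6] = mmerB$ha
  sorted[7] = rB$hamme
sorted[6] = mmerB$ha

Answer: mmerB$ha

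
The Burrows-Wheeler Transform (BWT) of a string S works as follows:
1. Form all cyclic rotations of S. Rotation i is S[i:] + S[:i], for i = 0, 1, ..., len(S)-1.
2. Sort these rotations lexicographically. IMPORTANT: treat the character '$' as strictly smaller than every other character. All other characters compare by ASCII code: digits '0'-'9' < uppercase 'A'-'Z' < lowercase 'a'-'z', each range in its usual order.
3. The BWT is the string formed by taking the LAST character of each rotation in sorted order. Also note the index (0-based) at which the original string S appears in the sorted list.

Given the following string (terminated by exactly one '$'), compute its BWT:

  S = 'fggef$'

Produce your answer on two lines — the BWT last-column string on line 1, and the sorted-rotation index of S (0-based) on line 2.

Answer: fge$gf
3

Derivation:
All 6 rotations (rotation i = S[i:]+S[:i]):
  rot[0] = fggef$
  rot[1] = ggef$f
  rot[2] = gef$fg
  rot[3] = ef$fgg
  rot[4] = f$fgge
  rot[5] = $fggef
Sorted (with $ < everything):
  sorted[0] = $fggef  (last char: 'f')
  sorted[1] = ef$fgg  (last char: 'g')
  sorted[2] = f$fgge  (last char: 'e')
  sorted[3] = fggef$  (last char: '$')
  sorted[4] = gef$fg  (last char: 'g')
  sorted[5] = ggef$f  (last char: 'f')
Last column: fge$gf
Original string S is at sorted index 3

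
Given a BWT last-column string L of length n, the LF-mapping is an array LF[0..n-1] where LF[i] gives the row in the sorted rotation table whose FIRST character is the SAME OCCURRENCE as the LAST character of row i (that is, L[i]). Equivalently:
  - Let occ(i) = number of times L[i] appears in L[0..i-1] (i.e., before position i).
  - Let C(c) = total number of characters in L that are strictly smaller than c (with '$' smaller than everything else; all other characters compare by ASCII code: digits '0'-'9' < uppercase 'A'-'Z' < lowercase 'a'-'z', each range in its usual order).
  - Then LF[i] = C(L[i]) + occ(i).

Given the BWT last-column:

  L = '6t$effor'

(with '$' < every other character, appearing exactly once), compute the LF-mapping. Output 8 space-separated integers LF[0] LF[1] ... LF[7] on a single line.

Char counts: '$':1, '6':1, 'e':1, 'f':2, 'o':1, 'r':1, 't':1
C (first-col start): C('$')=0, C('6')=1, C('e')=2, C('f')=3, C('o')=5, C('r')=6, C('t')=7
L[0]='6': occ=0, LF[0]=C('6')+0=1+0=1
L[1]='t': occ=0, LF[1]=C('t')+0=7+0=7
L[2]='$': occ=0, LF[2]=C('$')+0=0+0=0
L[3]='e': occ=0, LF[3]=C('e')+0=2+0=2
L[4]='f': occ=0, LF[4]=C('f')+0=3+0=3
L[5]='f': occ=1, LF[5]=C('f')+1=3+1=4
L[6]='o': occ=0, LF[6]=C('o')+0=5+0=5
L[7]='r': occ=0, LF[7]=C('r')+0=6+0=6

Answer: 1 7 0 2 3 4 5 6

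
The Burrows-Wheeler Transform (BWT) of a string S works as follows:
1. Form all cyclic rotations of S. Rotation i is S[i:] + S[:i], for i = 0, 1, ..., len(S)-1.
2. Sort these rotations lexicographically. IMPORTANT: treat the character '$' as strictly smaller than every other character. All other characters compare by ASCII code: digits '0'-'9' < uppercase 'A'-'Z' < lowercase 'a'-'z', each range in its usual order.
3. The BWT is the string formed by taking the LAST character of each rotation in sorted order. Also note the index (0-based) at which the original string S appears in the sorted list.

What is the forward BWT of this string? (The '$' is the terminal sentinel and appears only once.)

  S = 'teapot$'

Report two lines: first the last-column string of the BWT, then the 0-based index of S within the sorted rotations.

All 7 rotations (rotation i = S[i:]+S[:i]):
  rot[0] = teapot$
  rot[1] = eapot$t
  rot[2] = apot$te
  rot[3] = pot$tea
  rot[4] = ot$teap
  rot[5] = t$teapo
  rot[6] = $teapot
Sorted (with $ < everything):
  sorted[0] = $teapot  (last char: 't')
  sorted[1] = apot$te  (last char: 'e')
  sorted[2] = eapot$t  (last char: 't')
  sorted[3] = ot$teap  (last char: 'p')
  sorted[4] = pot$tea  (last char: 'a')
  sorted[5] = t$teapo  (last char: 'o')
  sorted[6] = teapot$  (last char: '$')
Last column: tetpao$
Original string S is at sorted index 6

Answer: tetpao$
6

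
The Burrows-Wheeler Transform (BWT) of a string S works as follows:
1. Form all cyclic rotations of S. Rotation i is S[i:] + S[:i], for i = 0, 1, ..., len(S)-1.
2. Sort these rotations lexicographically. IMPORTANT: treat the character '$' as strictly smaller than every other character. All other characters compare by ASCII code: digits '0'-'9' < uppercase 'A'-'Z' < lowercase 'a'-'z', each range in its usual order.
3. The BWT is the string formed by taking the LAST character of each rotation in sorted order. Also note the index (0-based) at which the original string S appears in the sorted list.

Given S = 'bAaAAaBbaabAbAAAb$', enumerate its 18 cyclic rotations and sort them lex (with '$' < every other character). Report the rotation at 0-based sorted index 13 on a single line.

Answer: b$bAaAAaBbaabAbAAA

Derivation:
All 18 rotations (rotation i = S[i:]+S[:i]):
  rot[0] = bAaAAaBbaabAbAAAb$
  rot[1] = AaAAaBbaabAbAAAb$b
  rot[2] = aAAaBbaabAbAAAb$bA
  rot[3] = AAaBbaabAbAAAb$bAa
  rot[4] = AaBbaabAbAAAb$bAaA
  rot[5] = aBbaabAbAAAb$bAaAA
  rot[6] = BbaabAbAAAb$bAaAAa
  rot[7] = baabAbAAAb$bAaAAaB
  rot[8] = aabAbAAAb$bAaAAaBb
  rot[9] = abAbAAAb$bAaAAaBba
  rot[10] = bAbAAAb$bAaAAaBbaa
  rot[11] = AbAAAb$bAaAAaBbaab
  rot[12] = bAAAb$bAaAAaBbaabA
  rot[13] = AAAb$bAaAAaBbaabAb
  rot[14] = AAb$bAaAAaBbaabAbA
  rot[15] = Ab$bAaAAaBbaabAbAA
  rot[16] = b$bAaAAaBbaabAbAAA
  rot[17] = $bAaAAaBbaabAbAAAb
Sorted (with $ < everything):
  sorted[0] = $bAaAAaBbaabAbAAAb
  sorted[1] = AAAb$bAaAAaBbaabAb
  sorted[2] = AAaBbaabAbAAAb$bAa
  sorted[3] = AAb$bAaAAaBbaabAbA
  sorted[4] = AaAAaBbaabAbAAAb$b
  sorted[5] = AaBbaabAbAAAb$bAaA
  sorted[6] = Ab$bAaAAaBbaabAbAA
  sorted[7] = AbAAAb$bAaAAaBbaab
  sorted[8] = BbaabAbAAAb$bAaAAa
  sorted[9] = aAAaBbaabAbAAAb$bA
  sorted[10] = aBbaabAbAAAb$bAaAA
  sorted[11] = aabAbAAAb$bAaAAaBb
  sorted[12] = abAbAAAb$bAaAAaBba
  sorted[13] = b$bAaAAaBbaabAbAAA
  sorted[14] = bAAAb$bAaAAaBbaabA
  sorted[15] = bAaAAaBbaabAbAAAb$
  sorted[16] = bAbAAAb$bAaAAaBbaa
  sorted[17] = baabAbAAAb$bAaAAaB
sorted[13] = b$bAaAAaBbaabAbAAA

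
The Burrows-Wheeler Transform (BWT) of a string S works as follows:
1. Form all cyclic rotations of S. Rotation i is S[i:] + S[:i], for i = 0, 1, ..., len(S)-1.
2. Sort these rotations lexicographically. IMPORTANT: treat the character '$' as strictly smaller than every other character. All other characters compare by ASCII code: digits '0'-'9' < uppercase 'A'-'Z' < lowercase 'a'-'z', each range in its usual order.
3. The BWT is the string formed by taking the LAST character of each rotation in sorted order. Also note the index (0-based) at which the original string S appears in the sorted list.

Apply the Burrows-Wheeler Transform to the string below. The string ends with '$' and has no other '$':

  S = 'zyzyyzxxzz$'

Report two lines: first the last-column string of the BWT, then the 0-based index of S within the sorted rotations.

All 11 rotations (rotation i = S[i:]+S[:i]):
  rot[0] = zyzyyzxxzz$
  rot[1] = yzyyzxxzz$z
  rot[2] = zyyzxxzz$zy
  rot[3] = yyzxxzz$zyz
  rot[4] = yzxxzz$zyzy
  rot[5] = zxxzz$zyzyy
  rot[6] = xxzz$zyzyyz
  rot[7] = xzz$zyzyyzx
  rot[8] = zz$zyzyyzxx
  rot[9] = z$zyzyyzxxz
  rot[10] = $zyzyyzxxzz
Sorted (with $ < everything):
  sorted[0] = $zyzyyzxxzz  (last char: 'z')
  sorted[1] = xxzz$zyzyyz  (last char: 'z')
  sorted[2] = xzz$zyzyyzx  (last char: 'x')
  sorted[3] = yyzxxzz$zyz  (last char: 'z')
  sorted[4] = yzxxzz$zyzy  (last char: 'y')
  sorted[5] = yzyyzxxzz$z  (last char: 'z')
  sorted[6] = z$zyzyyzxxz  (last char: 'z')
  sorted[7] = zxxzz$zyzyy  (last char: 'y')
  sorted[8] = zyyzxxzz$zy  (last char: 'y')
  sorted[9] = zyzyyzxxzz$  (last char: '$')
  sorted[10] = zz$zyzyyzxx  (last char: 'x')
Last column: zzxzyzzyy$x
Original string S is at sorted index 9

Answer: zzxzyzzyy$x
9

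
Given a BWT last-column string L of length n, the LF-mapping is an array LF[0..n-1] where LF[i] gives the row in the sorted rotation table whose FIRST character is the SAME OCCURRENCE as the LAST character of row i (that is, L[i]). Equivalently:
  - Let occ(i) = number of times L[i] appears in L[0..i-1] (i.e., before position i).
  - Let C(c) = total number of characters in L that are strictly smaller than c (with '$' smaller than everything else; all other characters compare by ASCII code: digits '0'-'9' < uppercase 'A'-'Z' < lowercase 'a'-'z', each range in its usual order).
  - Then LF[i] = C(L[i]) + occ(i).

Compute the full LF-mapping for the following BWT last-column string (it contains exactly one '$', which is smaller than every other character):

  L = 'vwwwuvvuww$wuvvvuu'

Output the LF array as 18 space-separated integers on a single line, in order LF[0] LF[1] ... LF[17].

Answer: 6 12 13 14 1 7 8 2 15 16 0 17 3 9 10 11 4 5

Derivation:
Char counts: '$':1, 'u':5, 'v':6, 'w':6
C (first-col start): C('$')=0, C('u')=1, C('v')=6, C('w')=12
L[0]='v': occ=0, LF[0]=C('v')+0=6+0=6
L[1]='w': occ=0, LF[1]=C('w')+0=12+0=12
L[2]='w': occ=1, LF[2]=C('w')+1=12+1=13
L[3]='w': occ=2, LF[3]=C('w')+2=12+2=14
L[4]='u': occ=0, LF[4]=C('u')+0=1+0=1
L[5]='v': occ=1, LF[5]=C('v')+1=6+1=7
L[6]='v': occ=2, LF[6]=C('v')+2=6+2=8
L[7]='u': occ=1, LF[7]=C('u')+1=1+1=2
L[8]='w': occ=3, LF[8]=C('w')+3=12+3=15
L[9]='w': occ=4, LF[9]=C('w')+4=12+4=16
L[10]='$': occ=0, LF[10]=C('$')+0=0+0=0
L[11]='w': occ=5, LF[11]=C('w')+5=12+5=17
L[12]='u': occ=2, LF[12]=C('u')+2=1+2=3
L[13]='v': occ=3, LF[13]=C('v')+3=6+3=9
L[14]='v': occ=4, LF[14]=C('v')+4=6+4=10
L[15]='v': occ=5, LF[15]=C('v')+5=6+5=11
L[16]='u': occ=3, LF[16]=C('u')+3=1+3=4
L[17]='u': occ=4, LF[17]=C('u')+4=1+4=5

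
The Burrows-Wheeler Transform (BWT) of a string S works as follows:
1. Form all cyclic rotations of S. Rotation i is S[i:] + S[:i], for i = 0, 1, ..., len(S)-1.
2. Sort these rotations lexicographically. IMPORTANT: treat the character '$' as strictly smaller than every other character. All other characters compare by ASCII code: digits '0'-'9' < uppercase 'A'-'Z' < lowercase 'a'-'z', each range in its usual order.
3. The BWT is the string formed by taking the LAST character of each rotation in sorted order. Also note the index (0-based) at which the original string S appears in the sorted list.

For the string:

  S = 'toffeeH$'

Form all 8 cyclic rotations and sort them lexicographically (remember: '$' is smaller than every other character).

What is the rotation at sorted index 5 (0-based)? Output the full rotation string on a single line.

All 8 rotations (rotation i = S[i:]+S[:i]):
  rot[0] = toffeeH$
  rot[1] = offeeH$t
  rot[2] = ffeeH$to
  rot[3] = feeH$tof
  rot[4] = eeH$toff
  rot[5] = eH$toffe
  rot[6] = H$toffee
  rot[7] = $toffeeH
Sorted (with $ < everything):
  sorted[0] = $toffeeH
  sorted[1] = H$toffee
  sorted[2] = eH$toffe
  sorted[3] = eeH$toff
  sorted[4] = feeH$tof
  sorted[5] = ffeeH$to
  sorted[6] = offeeH$t
  sorted[7] = toffeeH$
sorted[5] = ffeeH$to

Answer: ffeeH$to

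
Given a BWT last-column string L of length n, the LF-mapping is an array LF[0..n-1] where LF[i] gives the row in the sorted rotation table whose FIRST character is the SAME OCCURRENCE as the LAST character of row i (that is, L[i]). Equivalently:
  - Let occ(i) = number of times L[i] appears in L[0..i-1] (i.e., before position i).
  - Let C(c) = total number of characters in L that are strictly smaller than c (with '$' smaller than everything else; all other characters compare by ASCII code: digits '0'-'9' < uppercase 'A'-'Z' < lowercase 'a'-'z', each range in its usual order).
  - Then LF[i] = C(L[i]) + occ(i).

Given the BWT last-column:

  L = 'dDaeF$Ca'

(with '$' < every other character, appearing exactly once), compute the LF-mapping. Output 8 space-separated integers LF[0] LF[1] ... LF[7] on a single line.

Char counts: '$':1, 'C':1, 'D':1, 'F':1, 'a':2, 'd':1, 'e':1
C (first-col start): C('$')=0, C('C')=1, C('D')=2, C('F')=3, C('a')=4, C('d')=6, C('e')=7
L[0]='d': occ=0, LF[0]=C('d')+0=6+0=6
L[1]='D': occ=0, LF[1]=C('D')+0=2+0=2
L[2]='a': occ=0, LF[2]=C('a')+0=4+0=4
L[3]='e': occ=0, LF[3]=C('e')+0=7+0=7
L[4]='F': occ=0, LF[4]=C('F')+0=3+0=3
L[5]='$': occ=0, LF[5]=C('$')+0=0+0=0
L[6]='C': occ=0, LF[6]=C('C')+0=1+0=1
L[7]='a': occ=1, LF[7]=C('a')+1=4+1=5

Answer: 6 2 4 7 3 0 1 5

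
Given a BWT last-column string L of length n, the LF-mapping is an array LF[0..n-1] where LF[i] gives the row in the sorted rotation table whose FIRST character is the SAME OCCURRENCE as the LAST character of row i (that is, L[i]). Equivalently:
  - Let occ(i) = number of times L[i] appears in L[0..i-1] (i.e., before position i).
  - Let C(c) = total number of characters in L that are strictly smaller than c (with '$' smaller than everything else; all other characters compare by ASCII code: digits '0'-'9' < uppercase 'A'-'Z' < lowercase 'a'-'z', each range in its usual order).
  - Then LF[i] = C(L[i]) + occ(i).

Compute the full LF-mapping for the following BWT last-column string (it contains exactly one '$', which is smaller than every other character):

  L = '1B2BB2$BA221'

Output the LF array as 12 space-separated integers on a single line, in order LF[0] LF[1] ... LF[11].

Char counts: '$':1, '1':2, '2':4, 'A':1, 'B':4
C (first-col start): C('$')=0, C('1')=1, C('2')=3, C('A')=7, C('B')=8
L[0]='1': occ=0, LF[0]=C('1')+0=1+0=1
L[1]='B': occ=0, LF[1]=C('B')+0=8+0=8
L[2]='2': occ=0, LF[2]=C('2')+0=3+0=3
L[3]='B': occ=1, LF[3]=C('B')+1=8+1=9
L[4]='B': occ=2, LF[4]=C('B')+2=8+2=10
L[5]='2': occ=1, LF[5]=C('2')+1=3+1=4
L[6]='$': occ=0, LF[6]=C('$')+0=0+0=0
L[7]='B': occ=3, LF[7]=C('B')+3=8+3=11
L[8]='A': occ=0, LF[8]=C('A')+0=7+0=7
L[9]='2': occ=2, LF[9]=C('2')+2=3+2=5
L[10]='2': occ=3, LF[10]=C('2')+3=3+3=6
L[11]='1': occ=1, LF[11]=C('1')+1=1+1=2

Answer: 1 8 3 9 10 4 0 11 7 5 6 2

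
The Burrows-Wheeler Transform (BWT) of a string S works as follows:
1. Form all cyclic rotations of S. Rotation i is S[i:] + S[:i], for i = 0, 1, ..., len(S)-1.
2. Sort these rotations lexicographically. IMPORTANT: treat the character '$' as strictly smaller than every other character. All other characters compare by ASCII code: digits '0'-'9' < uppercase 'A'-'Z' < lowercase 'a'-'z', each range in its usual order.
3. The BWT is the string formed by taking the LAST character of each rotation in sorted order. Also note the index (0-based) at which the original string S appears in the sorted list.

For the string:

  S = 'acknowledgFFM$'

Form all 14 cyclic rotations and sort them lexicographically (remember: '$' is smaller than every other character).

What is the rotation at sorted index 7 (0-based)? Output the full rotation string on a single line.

All 14 rotations (rotation i = S[i:]+S[:i]):
  rot[0] = acknowledgFFM$
  rot[1] = cknowledgFFM$a
  rot[2] = knowledgFFM$ac
  rot[3] = nowledgFFM$ack
  rot[4] = owledgFFM$ackn
  rot[5] = wledgFFM$ackno
  rot[6] = ledgFFM$acknow
  rot[7] = edgFFM$acknowl
  rot[8] = dgFFM$acknowle
  rot[9] = gFFM$acknowled
  rot[10] = FFM$acknowledg
  rot[11] = FM$acknowledgF
  rot[12] = M$acknowledgFF
  rot[13] = $acknowledgFFM
Sorted (with $ < everything):
  sorted[0] = $acknowledgFFM
  sorted[1] = FFM$acknowledg
  sorted[2] = FM$acknowledgF
  sorted[3] = M$acknowledgFF
  sorted[4] = acknowledgFFM$
  sorted[5] = cknowledgFFM$a
  sorted[6] = dgFFM$acknowle
  sorted[7] = edgFFM$acknowl
  sorted[8] = gFFM$acknowled
  sorted[9] = knowledgFFM$ac
  sorted[10] = ledgFFM$acknow
  sorted[11] = nowledgFFM$ack
  sorted[12] = owledgFFM$ackn
  sorted[13] = wledgFFM$ackno
sorted[7] = edgFFM$acknowl

Answer: edgFFM$acknowl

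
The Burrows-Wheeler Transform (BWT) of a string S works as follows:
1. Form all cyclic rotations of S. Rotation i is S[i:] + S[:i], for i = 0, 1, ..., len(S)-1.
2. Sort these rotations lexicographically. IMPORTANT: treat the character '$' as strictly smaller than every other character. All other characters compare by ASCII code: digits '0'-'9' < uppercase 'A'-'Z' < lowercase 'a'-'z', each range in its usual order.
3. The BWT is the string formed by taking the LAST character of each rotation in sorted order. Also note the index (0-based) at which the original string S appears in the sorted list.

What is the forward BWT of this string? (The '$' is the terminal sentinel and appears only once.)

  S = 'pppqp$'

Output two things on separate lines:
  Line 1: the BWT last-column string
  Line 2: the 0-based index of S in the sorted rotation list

All 6 rotations (rotation i = S[i:]+S[:i]):
  rot[0] = pppqp$
  rot[1] = ppqp$p
  rot[2] = pqp$pp
  rot[3] = qp$ppp
  rot[4] = p$pppq
  rot[5] = $pppqp
Sorted (with $ < everything):
  sorted[0] = $pppqp  (last char: 'p')
  sorted[1] = p$pppq  (last char: 'q')
  sorted[2] = pppqp$  (last char: '$')
  sorted[3] = ppqp$p  (last char: 'p')
  sorted[4] = pqp$pp  (last char: 'p')
  sorted[5] = qp$ppp  (last char: 'p')
Last column: pq$ppp
Original string S is at sorted index 2

Answer: pq$ppp
2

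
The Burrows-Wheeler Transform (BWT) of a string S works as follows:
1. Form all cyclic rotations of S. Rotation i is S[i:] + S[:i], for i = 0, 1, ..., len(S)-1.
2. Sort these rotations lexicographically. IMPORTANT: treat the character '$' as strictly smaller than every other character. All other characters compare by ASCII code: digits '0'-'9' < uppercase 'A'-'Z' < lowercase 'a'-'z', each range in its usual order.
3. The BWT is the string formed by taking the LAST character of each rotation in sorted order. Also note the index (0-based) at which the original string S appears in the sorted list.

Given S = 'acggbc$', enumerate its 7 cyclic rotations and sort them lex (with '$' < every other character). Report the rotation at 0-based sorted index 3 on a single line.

Answer: c$acggb

Derivation:
All 7 rotations (rotation i = S[i:]+S[:i]):
  rot[0] = acggbc$
  rot[1] = cggbc$a
  rot[2] = ggbc$ac
  rot[3] = gbc$acg
  rot[4] = bc$acgg
  rot[5] = c$acggb
  rot[6] = $acggbc
Sorted (with $ < everything):
  sorted[0] = $acggbc
  sorted[1] = acggbc$
  sorted[2] = bc$acgg
  sorted[3] = c$acggb
  sorted[4] = cggbc$a
  sorted[5] = gbc$acg
  sorted[6] = ggbc$ac
sorted[3] = c$acggb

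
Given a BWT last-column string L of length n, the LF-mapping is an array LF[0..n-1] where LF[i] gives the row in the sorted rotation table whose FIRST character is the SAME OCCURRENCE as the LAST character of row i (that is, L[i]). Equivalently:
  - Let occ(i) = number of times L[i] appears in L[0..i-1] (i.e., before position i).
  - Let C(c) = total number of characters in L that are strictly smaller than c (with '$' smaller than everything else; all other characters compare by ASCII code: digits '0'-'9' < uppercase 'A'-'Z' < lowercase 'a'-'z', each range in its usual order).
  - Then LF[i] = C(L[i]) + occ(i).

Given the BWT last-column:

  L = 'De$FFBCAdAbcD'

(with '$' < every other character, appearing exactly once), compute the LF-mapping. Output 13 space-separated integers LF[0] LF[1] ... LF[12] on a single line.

Answer: 5 12 0 7 8 3 4 1 11 2 9 10 6

Derivation:
Char counts: '$':1, 'A':2, 'B':1, 'C':1, 'D':2, 'F':2, 'b':1, 'c':1, 'd':1, 'e':1
C (first-col start): C('$')=0, C('A')=1, C('B')=3, C('C')=4, C('D')=5, C('F')=7, C('b')=9, C('c')=10, C('d')=11, C('e')=12
L[0]='D': occ=0, LF[0]=C('D')+0=5+0=5
L[1]='e': occ=0, LF[1]=C('e')+0=12+0=12
L[2]='$': occ=0, LF[2]=C('$')+0=0+0=0
L[3]='F': occ=0, LF[3]=C('F')+0=7+0=7
L[4]='F': occ=1, LF[4]=C('F')+1=7+1=8
L[5]='B': occ=0, LF[5]=C('B')+0=3+0=3
L[6]='C': occ=0, LF[6]=C('C')+0=4+0=4
L[7]='A': occ=0, LF[7]=C('A')+0=1+0=1
L[8]='d': occ=0, LF[8]=C('d')+0=11+0=11
L[9]='A': occ=1, LF[9]=C('A')+1=1+1=2
L[10]='b': occ=0, LF[10]=C('b')+0=9+0=9
L[11]='c': occ=0, LF[11]=C('c')+0=10+0=10
L[12]='D': occ=1, LF[12]=C('D')+1=5+1=6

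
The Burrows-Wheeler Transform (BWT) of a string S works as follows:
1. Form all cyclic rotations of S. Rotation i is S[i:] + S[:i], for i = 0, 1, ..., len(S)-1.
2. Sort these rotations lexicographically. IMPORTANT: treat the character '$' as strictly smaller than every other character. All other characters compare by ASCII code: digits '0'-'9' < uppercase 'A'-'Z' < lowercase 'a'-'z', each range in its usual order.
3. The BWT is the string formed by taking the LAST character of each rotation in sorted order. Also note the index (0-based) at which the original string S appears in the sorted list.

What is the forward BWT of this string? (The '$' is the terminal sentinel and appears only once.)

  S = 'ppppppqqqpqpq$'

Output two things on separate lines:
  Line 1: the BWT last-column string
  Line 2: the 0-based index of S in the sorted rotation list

Answer: q$ppppqqpppqqp
1

Derivation:
All 14 rotations (rotation i = S[i:]+S[:i]):
  rot[0] = ppppppqqqpqpq$
  rot[1] = pppppqqqpqpq$p
  rot[2] = ppppqqqpqpq$pp
  rot[3] = pppqqqpqpq$ppp
  rot[4] = ppqqqpqpq$pppp
  rot[5] = pqqqpqpq$ppppp
  rot[6] = qqqpqpq$pppppp
  rot[7] = qqpqpq$ppppppq
  rot[8] = qpqpq$ppppppqq
  rot[9] = pqpq$ppppppqqq
  rot[10] = qpq$ppppppqqqp
  rot[11] = pq$ppppppqqqpq
  rot[12] = q$ppppppqqqpqp
  rot[13] = $ppppppqqqpqpq
Sorted (with $ < everything):
  sorted[0] = $ppppppqqqpqpq  (last char: 'q')
  sorted[1] = ppppppqqqpqpq$  (last char: '$')
  sorted[2] = pppppqqqpqpq$p  (last char: 'p')
  sorted[3] = ppppqqqpqpq$pp  (last char: 'p')
  sorted[4] = pppqqqpqpq$ppp  (last char: 'p')
  sorted[5] = ppqqqpqpq$pppp  (last char: 'p')
  sorted[6] = pq$ppppppqqqpq  (last char: 'q')
  sorted[7] = pqpq$ppppppqqq  (last char: 'q')
  sorted[8] = pqqqpqpq$ppppp  (last char: 'p')
  sorted[9] = q$ppppppqqqpqp  (last char: 'p')
  sorted[10] = qpq$ppppppqqqp  (last char: 'p')
  sorted[11] = qpqpq$ppppppqq  (last char: 'q')
  sorted[12] = qqpqpq$ppppppq  (last char: 'q')
  sorted[13] = qqqpqpq$pppppp  (last char: 'p')
Last column: q$ppppqqpppqqp
Original string S is at sorted index 1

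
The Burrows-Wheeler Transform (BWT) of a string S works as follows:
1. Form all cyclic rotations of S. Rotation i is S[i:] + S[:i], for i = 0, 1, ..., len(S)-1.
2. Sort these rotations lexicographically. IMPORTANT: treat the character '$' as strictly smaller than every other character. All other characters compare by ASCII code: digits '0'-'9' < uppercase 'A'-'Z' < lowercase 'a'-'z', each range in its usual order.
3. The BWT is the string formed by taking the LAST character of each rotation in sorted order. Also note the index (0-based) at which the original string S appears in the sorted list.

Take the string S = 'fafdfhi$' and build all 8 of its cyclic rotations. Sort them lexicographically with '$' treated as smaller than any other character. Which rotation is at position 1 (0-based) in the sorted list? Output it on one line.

Answer: afdfhi$f

Derivation:
All 8 rotations (rotation i = S[i:]+S[:i]):
  rot[0] = fafdfhi$
  rot[1] = afdfhi$f
  rot[2] = fdfhi$fa
  rot[3] = dfhi$faf
  rot[4] = fhi$fafd
  rot[5] = hi$fafdf
  rot[6] = i$fafdfh
  rot[7] = $fafdfhi
Sorted (with $ < everything):
  sorted[0] = $fafdfhi
  sorted[1] = afdfhi$f
  sorted[2] = dfhi$faf
  sorted[3] = fafdfhi$
  sorted[4] = fdfhi$fa
  sorted[5] = fhi$fafd
  sorted[6] = hi$fafdf
  sorted[7] = i$fafdfh
sorted[1] = afdfhi$f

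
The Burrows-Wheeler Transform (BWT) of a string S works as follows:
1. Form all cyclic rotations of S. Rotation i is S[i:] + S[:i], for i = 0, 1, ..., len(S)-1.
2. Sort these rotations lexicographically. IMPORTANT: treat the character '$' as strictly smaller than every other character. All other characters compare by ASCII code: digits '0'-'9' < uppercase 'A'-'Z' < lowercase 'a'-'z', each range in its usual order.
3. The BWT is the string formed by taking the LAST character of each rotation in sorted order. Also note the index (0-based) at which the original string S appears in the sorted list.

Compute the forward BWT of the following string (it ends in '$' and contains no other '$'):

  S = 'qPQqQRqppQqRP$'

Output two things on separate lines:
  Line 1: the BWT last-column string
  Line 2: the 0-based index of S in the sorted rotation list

All 14 rotations (rotation i = S[i:]+S[:i]):
  rot[0] = qPQqQRqppQqRP$
  rot[1] = PQqQRqppQqRP$q
  rot[2] = QqQRqppQqRP$qP
  rot[3] = qQRqppQqRP$qPQ
  rot[4] = QRqppQqRP$qPQq
  rot[5] = RqppQqRP$qPQqQ
  rot[6] = qppQqRP$qPQqQR
  rot[7] = ppQqRP$qPQqQRq
  rot[8] = pQqRP$qPQqQRqp
  rot[9] = QqRP$qPQqQRqpp
  rot[10] = qRP$qPQqQRqppQ
  rot[11] = RP$qPQqQRqppQq
  rot[12] = P$qPQqQRqppQqR
  rot[13] = $qPQqQRqppQqRP
Sorted (with $ < everything):
  sorted[0] = $qPQqQRqppQqRP  (last char: 'P')
  sorted[1] = P$qPQqQRqppQqR  (last char: 'R')
  sorted[2] = PQqQRqppQqRP$q  (last char: 'q')
  sorted[3] = QRqppQqRP$qPQq  (last char: 'q')
  sorted[4] = QqQRqppQqRP$qP  (last char: 'P')
  sorted[5] = QqRP$qPQqQRqpp  (last char: 'p')
  sorted[6] = RP$qPQqQRqppQq  (last char: 'q')
  sorted[7] = RqppQqRP$qPQqQ  (last char: 'Q')
  sorted[8] = pQqRP$qPQqQRqp  (last char: 'p')
  sorted[9] = ppQqRP$qPQqQRq  (last char: 'q')
  sorted[10] = qPQqQRqppQqRP$  (last char: '$')
  sorted[11] = qQRqppQqRP$qPQ  (last char: 'Q')
  sorted[12] = qRP$qPQqQRqppQ  (last char: 'Q')
  sorted[13] = qppQqRP$qPQqQR  (last char: 'R')
Last column: PRqqPpqQpq$QQR
Original string S is at sorted index 10

Answer: PRqqPpqQpq$QQR
10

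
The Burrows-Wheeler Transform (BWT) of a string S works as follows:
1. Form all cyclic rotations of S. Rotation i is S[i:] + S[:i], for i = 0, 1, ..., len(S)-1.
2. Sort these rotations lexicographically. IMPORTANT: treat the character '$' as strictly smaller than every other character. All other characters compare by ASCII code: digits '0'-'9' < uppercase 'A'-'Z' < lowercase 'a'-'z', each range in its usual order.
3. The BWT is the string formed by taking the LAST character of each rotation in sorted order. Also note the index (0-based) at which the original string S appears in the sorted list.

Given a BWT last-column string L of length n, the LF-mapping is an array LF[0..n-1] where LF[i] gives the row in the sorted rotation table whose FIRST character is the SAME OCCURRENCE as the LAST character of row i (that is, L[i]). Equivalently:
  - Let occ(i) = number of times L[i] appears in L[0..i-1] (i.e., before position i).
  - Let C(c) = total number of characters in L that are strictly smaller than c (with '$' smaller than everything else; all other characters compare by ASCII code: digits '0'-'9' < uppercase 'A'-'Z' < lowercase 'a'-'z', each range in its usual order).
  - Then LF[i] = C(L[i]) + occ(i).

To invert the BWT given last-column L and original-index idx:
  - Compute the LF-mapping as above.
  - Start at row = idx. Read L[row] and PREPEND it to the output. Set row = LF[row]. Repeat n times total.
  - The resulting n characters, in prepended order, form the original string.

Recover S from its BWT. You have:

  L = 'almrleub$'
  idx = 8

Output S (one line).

LF mapping: 1 4 6 7 5 3 8 2 0
Walk LF starting at row 8, prepending L[row]:
  step 1: row=8, L[8]='$', prepend. Next row=LF[8]=0
  step 2: row=0, L[0]='a', prepend. Next row=LF[0]=1
  step 3: row=1, L[1]='l', prepend. Next row=LF[1]=4
  step 4: row=4, L[4]='l', prepend. Next row=LF[4]=5
  step 5: row=5, L[5]='e', prepend. Next row=LF[5]=3
  step 6: row=3, L[3]='r', prepend. Next row=LF[3]=7
  step 7: row=7, L[7]='b', prepend. Next row=LF[7]=2
  step 8: row=2, L[2]='m', prepend. Next row=LF[2]=6
  step 9: row=6, L[6]='u', prepend. Next row=LF[6]=8
Reversed output: umbrella$

Answer: umbrella$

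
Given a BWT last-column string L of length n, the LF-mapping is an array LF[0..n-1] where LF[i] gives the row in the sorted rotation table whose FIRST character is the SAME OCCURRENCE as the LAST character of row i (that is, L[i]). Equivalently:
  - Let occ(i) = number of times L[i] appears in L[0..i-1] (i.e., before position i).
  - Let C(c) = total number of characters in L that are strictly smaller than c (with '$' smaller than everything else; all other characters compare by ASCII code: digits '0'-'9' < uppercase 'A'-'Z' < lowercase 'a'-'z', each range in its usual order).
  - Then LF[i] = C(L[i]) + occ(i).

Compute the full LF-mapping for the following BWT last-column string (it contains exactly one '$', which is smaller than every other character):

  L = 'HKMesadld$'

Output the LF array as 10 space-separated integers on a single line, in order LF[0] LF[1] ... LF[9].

Answer: 1 2 3 7 9 4 5 8 6 0

Derivation:
Char counts: '$':1, 'H':1, 'K':1, 'M':1, 'a':1, 'd':2, 'e':1, 'l':1, 's':1
C (first-col start): C('$')=0, C('H')=1, C('K')=2, C('M')=3, C('a')=4, C('d')=5, C('e')=7, C('l')=8, C('s')=9
L[0]='H': occ=0, LF[0]=C('H')+0=1+0=1
L[1]='K': occ=0, LF[1]=C('K')+0=2+0=2
L[2]='M': occ=0, LF[2]=C('M')+0=3+0=3
L[3]='e': occ=0, LF[3]=C('e')+0=7+0=7
L[4]='s': occ=0, LF[4]=C('s')+0=9+0=9
L[5]='a': occ=0, LF[5]=C('a')+0=4+0=4
L[6]='d': occ=0, LF[6]=C('d')+0=5+0=5
L[7]='l': occ=0, LF[7]=C('l')+0=8+0=8
L[8]='d': occ=1, LF[8]=C('d')+1=5+1=6
L[9]='$': occ=0, LF[9]=C('$')+0=0+0=0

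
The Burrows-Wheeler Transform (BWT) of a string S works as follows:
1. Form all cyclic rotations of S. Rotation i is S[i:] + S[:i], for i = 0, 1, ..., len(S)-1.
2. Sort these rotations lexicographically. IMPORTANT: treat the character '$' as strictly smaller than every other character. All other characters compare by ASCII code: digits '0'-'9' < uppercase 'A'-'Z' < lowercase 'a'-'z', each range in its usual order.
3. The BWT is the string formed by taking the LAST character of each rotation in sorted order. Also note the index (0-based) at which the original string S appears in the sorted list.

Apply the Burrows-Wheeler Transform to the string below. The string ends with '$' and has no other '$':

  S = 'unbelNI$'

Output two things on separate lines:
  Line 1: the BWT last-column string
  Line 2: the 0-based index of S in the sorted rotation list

All 8 rotations (rotation i = S[i:]+S[:i]):
  rot[0] = unbelNI$
  rot[1] = nbelNI$u
  rot[2] = belNI$un
  rot[3] = elNI$unb
  rot[4] = lNI$unbe
  rot[5] = NI$unbel
  rot[6] = I$unbelN
  rot[7] = $unbelNI
Sorted (with $ < everything):
  sorted[0] = $unbelNI  (last char: 'I')
  sorted[1] = I$unbelN  (last char: 'N')
  sorted[2] = NI$unbel  (last char: 'l')
  sorted[3] = belNI$un  (last char: 'n')
  sorted[4] = elNI$unb  (last char: 'b')
  sorted[5] = lNI$unbe  (last char: 'e')
  sorted[6] = nbelNI$u  (last char: 'u')
  sorted[7] = unbelNI$  (last char: '$')
Last column: INlnbeu$
Original string S is at sorted index 7

Answer: INlnbeu$
7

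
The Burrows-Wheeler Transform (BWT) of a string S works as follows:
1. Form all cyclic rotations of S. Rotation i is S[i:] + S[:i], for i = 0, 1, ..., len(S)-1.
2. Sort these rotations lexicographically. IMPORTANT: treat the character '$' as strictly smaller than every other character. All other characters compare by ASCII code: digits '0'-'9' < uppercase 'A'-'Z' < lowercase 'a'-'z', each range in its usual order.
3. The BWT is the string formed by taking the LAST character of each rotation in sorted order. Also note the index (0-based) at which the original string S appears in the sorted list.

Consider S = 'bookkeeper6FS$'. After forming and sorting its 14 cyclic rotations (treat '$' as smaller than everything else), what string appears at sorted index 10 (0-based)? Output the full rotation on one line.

Answer: okkeeper6FS$bo

Derivation:
All 14 rotations (rotation i = S[i:]+S[:i]):
  rot[0] = bookkeeper6FS$
  rot[1] = ookkeeper6FS$b
  rot[2] = okkeeper6FS$bo
  rot[3] = kkeeper6FS$boo
  rot[4] = keeper6FS$book
  rot[5] = eeper6FS$bookk
  rot[6] = eper6FS$bookke
  rot[7] = per6FS$bookkee
  rot[8] = er6FS$bookkeep
  rot[9] = r6FS$bookkeepe
  rot[10] = 6FS$bookkeeper
  rot[11] = FS$bookkeeper6
  rot[12] = S$bookkeeper6F
  rot[13] = $bookkeeper6FS
Sorted (with $ < everything):
  sorted[0] = $bookkeeper6FS
  sorted[1] = 6FS$bookkeeper
  sorted[2] = FS$bookkeeper6
  sorted[3] = S$bookkeeper6F
  sorted[4] = bookkeeper6FS$
  sorted[5] = eeper6FS$bookk
  sorted[6] = eper6FS$bookke
  sorted[7] = er6FS$bookkeep
  sorted[8] = keeper6FS$book
  sorted[9] = kkeeper6FS$boo
  sorted[10] = okkeeper6FS$bo
  sorted[11] = ookkeeper6FS$b
  sorted[12] = per6FS$bookkee
  sorted[13] = r6FS$bookkeepe
sorted[10] = okkeeper6FS$bo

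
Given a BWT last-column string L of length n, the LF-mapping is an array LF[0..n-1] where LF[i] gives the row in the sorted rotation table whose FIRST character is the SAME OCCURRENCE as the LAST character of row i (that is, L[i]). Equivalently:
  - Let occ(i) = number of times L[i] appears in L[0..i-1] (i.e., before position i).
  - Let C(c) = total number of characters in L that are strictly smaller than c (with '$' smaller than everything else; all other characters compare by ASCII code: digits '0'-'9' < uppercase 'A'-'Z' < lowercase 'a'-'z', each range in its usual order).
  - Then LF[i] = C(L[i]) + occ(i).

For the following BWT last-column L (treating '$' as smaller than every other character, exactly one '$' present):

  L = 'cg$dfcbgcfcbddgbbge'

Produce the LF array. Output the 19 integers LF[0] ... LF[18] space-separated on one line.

Answer: 5 15 0 9 13 6 1 16 7 14 8 2 10 11 17 3 4 18 12

Derivation:
Char counts: '$':1, 'b':4, 'c':4, 'd':3, 'e':1, 'f':2, 'g':4
C (first-col start): C('$')=0, C('b')=1, C('c')=5, C('d')=9, C('e')=12, C('f')=13, C('g')=15
L[0]='c': occ=0, LF[0]=C('c')+0=5+0=5
L[1]='g': occ=0, LF[1]=C('g')+0=15+0=15
L[2]='$': occ=0, LF[2]=C('$')+0=0+0=0
L[3]='d': occ=0, LF[3]=C('d')+0=9+0=9
L[4]='f': occ=0, LF[4]=C('f')+0=13+0=13
L[5]='c': occ=1, LF[5]=C('c')+1=5+1=6
L[6]='b': occ=0, LF[6]=C('b')+0=1+0=1
L[7]='g': occ=1, LF[7]=C('g')+1=15+1=16
L[8]='c': occ=2, LF[8]=C('c')+2=5+2=7
L[9]='f': occ=1, LF[9]=C('f')+1=13+1=14
L[10]='c': occ=3, LF[10]=C('c')+3=5+3=8
L[11]='b': occ=1, LF[11]=C('b')+1=1+1=2
L[12]='d': occ=1, LF[12]=C('d')+1=9+1=10
L[13]='d': occ=2, LF[13]=C('d')+2=9+2=11
L[14]='g': occ=2, LF[14]=C('g')+2=15+2=17
L[15]='b': occ=2, LF[15]=C('b')+2=1+2=3
L[16]='b': occ=3, LF[16]=C('b')+3=1+3=4
L[17]='g': occ=3, LF[17]=C('g')+3=15+3=18
L[18]='e': occ=0, LF[18]=C('e')+0=12+0=12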